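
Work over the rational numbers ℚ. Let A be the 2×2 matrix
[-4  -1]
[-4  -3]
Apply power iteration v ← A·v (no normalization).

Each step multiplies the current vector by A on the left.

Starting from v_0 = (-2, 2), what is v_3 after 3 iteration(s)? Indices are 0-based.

v_3 = (134, 194)

v_0 = (-2, 2).
v_1 = A·v_0 = (6, 2).
v_2 = A·v_1 = (-26, -30).
v_3 = A·v_2 = (134, 194).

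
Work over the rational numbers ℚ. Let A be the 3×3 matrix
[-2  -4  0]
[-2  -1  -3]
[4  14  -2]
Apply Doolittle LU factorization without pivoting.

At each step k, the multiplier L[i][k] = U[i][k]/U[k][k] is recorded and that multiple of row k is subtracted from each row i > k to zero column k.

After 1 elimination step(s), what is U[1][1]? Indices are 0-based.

k=0: U[0][0]=-2
  eliminate (1,0): mult=1, new row 1: (0, 3, -3); set L[1][0]=1
  eliminate (2,0): mult=-2, new row 2: (0, 6, -2); set L[2][0]=-2

U[1][1] = 3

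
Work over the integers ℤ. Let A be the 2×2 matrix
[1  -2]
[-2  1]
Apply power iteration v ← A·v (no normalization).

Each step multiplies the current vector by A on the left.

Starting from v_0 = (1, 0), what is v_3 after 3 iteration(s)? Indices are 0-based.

v_0 = (1, 0).
v_1 = A·v_0 = (1, -2).
v_2 = A·v_1 = (5, -4).
v_3 = A·v_2 = (13, -14).

v_3 = (13, -14)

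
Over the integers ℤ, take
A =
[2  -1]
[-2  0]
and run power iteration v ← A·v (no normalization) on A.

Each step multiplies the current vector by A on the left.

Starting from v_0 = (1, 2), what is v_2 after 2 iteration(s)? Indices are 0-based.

v_2 = (2, 0)

v_0 = (1, 2).
v_1 = A·v_0 = (0, -2).
v_2 = A·v_1 = (2, 0).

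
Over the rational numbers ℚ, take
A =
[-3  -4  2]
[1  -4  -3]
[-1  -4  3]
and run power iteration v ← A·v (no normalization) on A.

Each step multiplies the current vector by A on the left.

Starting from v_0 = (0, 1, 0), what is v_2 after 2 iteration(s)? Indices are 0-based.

v_2 = (20, 24, 8)

v_0 = (0, 1, 0).
v_1 = A·v_0 = (-4, -4, -4).
v_2 = A·v_1 = (20, 24, 8).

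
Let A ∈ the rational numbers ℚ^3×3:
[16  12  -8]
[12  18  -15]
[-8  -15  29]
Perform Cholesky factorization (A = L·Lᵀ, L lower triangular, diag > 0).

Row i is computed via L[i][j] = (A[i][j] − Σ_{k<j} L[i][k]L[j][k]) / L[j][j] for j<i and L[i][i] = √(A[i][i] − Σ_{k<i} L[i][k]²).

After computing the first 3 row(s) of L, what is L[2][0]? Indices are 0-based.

L[2][0] = -2

Step 1: L[0][0] = √(16) = 4.
  L[1][0] = (12) / L[0][0] = 3.
Step 2: L[1][1] = √(9) = 3.
  L[2][0] = (-8) / L[0][0] = -2.
  L[2][1] = (-9) / L[1][1] = -3.
Step 3: L[2][2] = √(16) = 4.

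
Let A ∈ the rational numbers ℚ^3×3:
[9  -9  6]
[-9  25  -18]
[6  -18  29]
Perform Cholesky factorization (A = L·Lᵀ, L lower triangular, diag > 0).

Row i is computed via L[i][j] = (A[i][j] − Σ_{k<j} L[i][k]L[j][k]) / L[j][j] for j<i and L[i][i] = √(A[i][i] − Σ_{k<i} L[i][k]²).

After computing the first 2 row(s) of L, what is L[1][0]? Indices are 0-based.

L[1][0] = -3

Step 1: L[0][0] = √(9) = 3.
  L[1][0] = (-9) / L[0][0] = -3.
Step 2: L[1][1] = √(16) = 4.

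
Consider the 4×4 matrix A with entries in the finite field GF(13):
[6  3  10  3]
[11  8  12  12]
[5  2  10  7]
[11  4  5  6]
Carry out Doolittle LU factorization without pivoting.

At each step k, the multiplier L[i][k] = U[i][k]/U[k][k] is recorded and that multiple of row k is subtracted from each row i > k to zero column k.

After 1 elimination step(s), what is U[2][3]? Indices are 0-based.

Step 1: pivot at (0,0) is 6.
  row1 ← row1 − (4)·row0  ⇒  L[1][0]=4, U row1=(0, 9, 11, 0)
  row2 ← row2 − (3)·row0  ⇒  L[2][0]=3, U row2=(0, 6, 6, 11)
  row3 ← row3 − (4)·row0  ⇒  L[3][0]=4, U row3=(0, 5, 4, 7)

U[2][3] = 11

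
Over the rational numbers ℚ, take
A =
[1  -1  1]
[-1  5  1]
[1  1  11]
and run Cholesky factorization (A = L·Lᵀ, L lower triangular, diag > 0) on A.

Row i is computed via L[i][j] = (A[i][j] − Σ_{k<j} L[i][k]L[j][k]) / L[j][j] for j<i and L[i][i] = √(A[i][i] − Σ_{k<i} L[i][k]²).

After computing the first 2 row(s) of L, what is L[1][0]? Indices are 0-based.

Step 1: L[0][0] = √(1) = 1.
  L[1][0] = (-1) / L[0][0] = -1.
Step 2: L[1][1] = √(4) = 2.

L[1][0] = -1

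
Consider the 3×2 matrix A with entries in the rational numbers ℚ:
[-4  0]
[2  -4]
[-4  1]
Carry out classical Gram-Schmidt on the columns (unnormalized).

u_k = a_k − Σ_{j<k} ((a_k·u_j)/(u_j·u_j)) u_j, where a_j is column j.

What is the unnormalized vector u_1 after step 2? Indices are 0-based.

Step 1: u_0 = a_0 = (-4, 2, -4).
Step 2: u_1 = a_1 − (-1/3)·u_0 = (-4/3, -10/3, -1/3).

u_1 = (-4/3, -10/3, -1/3)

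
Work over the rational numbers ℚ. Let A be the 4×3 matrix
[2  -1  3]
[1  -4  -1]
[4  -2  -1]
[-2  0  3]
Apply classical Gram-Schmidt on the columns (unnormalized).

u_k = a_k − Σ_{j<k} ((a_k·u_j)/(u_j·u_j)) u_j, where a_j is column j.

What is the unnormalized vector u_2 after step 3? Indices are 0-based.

u_2 = (1118/329, -246/329, -67/329, 123/47)

Step 1: u_0 = a_0 = (2, 1, 4, -2).
Step 2: u_1 = a_1 − (-14/25)·u_0 = (3/25, -86/25, 6/25, -28/25).
Step 3: u_2 = a_2 − (-1/5)·u_0 − (5/329)·u_1 = (1118/329, -246/329, -67/329, 123/47).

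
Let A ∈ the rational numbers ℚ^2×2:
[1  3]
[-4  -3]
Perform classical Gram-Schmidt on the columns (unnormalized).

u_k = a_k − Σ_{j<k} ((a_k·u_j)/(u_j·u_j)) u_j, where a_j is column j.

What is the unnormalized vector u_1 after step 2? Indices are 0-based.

u_1 = (36/17, 9/17)

Step 1: u_0 = a_0 = (1, -4).
Step 2: u_1 = a_1 − (15/17)·u_0 = (36/17, 9/17).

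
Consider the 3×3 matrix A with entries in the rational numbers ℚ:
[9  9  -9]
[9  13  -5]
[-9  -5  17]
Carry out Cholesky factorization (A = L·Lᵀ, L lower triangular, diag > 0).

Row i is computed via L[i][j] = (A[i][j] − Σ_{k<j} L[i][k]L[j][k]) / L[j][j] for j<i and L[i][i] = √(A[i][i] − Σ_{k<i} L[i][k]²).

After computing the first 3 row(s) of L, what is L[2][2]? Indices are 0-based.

L[2][2] = 2

Step 1: L[0][0] = √(9) = 3.
  L[1][0] = (9) / L[0][0] = 3.
Step 2: L[1][1] = √(4) = 2.
  L[2][0] = (-9) / L[0][0] = -3.
  L[2][1] = (4) / L[1][1] = 2.
Step 3: L[2][2] = √(4) = 2.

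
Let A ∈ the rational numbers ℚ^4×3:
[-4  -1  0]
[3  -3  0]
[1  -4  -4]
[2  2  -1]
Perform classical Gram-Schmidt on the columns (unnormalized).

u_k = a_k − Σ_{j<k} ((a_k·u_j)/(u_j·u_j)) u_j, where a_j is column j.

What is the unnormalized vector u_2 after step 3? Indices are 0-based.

u_2 = (-2/35, 12/7, -366/175, -41/25)

Step 1: u_0 = a_0 = (-4, 3, 1, 2).
Step 2: u_1 = a_1 − (-1/6)·u_0 = (-5/3, -5/2, -23/6, 7/3).
Step 3: u_2 = a_2 − (-1/5)·u_0 − (78/175)·u_1 = (-2/35, 12/7, -366/175, -41/25).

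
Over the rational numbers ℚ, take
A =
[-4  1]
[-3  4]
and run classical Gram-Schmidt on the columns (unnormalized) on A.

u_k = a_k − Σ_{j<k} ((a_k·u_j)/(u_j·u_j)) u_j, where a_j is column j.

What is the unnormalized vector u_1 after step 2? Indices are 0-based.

Step 1: u_0 = a_0 = (-4, -3).
Step 2: u_1 = a_1 − (-16/25)·u_0 = (-39/25, 52/25).

u_1 = (-39/25, 52/25)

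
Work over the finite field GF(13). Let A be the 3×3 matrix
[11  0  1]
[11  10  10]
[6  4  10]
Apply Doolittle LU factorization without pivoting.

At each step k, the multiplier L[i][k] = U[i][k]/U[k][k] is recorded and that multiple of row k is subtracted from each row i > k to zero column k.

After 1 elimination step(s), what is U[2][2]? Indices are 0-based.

U[2][2] = 0

k=0: U[0][0]=11
  eliminate (1,0): mult=1, new row 1: (0, 10, 9); set L[1][0]=1
  eliminate (2,0): mult=10, new row 2: (0, 4, 0); set L[2][0]=10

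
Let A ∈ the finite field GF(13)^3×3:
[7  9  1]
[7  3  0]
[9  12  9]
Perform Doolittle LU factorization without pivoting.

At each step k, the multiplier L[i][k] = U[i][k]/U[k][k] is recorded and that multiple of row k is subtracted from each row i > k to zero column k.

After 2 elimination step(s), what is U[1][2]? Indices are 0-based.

[col 0] pivot 7
  R1 -= 1*R0 → (0, 7, 12)  (L[1][0] := 1)
  R2 -= 5*R0 → (0, 6, 4)  (L[2][0] := 5)
[col 1] pivot 7
  R2 -= 12*R1 → (0, 0, 3)  (L[2][1] := 12)

U[1][2] = 12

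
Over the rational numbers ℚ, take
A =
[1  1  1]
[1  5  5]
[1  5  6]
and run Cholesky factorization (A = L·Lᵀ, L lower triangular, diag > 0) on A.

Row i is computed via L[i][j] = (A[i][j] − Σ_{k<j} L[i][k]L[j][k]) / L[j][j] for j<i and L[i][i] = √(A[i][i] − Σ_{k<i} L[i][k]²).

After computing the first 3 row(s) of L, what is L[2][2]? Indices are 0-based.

Step 1: L[0][0] = √(1) = 1.
  L[1][0] = (1) / L[0][0] = 1.
Step 2: L[1][1] = √(4) = 2.
  L[2][0] = (1) / L[0][0] = 1.
  L[2][1] = (4) / L[1][1] = 2.
Step 3: L[2][2] = √(1) = 1.

L[2][2] = 1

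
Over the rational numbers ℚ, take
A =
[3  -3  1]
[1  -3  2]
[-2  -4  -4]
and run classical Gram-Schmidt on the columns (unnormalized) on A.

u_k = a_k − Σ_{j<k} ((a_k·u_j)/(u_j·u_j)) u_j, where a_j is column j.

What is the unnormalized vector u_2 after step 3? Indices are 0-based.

u_2 = (-25/23, 45/23, -15/23)

Step 1: u_0 = a_0 = (3, 1, -2).
Step 2: u_1 = a_1 − (-2/7)·u_0 = (-15/7, -19/7, -32/7).
Step 3: u_2 = a_2 − (13/14)·u_0 − (15/46)·u_1 = (-25/23, 45/23, -15/23).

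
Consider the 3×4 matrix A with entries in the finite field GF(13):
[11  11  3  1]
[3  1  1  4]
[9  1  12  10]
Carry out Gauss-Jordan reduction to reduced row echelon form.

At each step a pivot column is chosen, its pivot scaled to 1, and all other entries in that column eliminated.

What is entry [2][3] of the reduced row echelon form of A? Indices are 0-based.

M[2][3] = 9

step 1: normalize row 0 (÷11) = (1, 1, 5, 6)
  row 1: subtract 3×row0 = (0, 11, 12, 12)
  row 2: subtract 9×row0 = (0, 5, 6, 8)
step 2: normalize row 1 (÷11) = (0, 1, 7, 7)
  row 0: subtract 1×row1 = (1, 0, 11, 12)
  row 2: subtract 5×row1 = (0, 0, 10, 12)
step 3: normalize row 2 (÷10) = (0, 0, 1, 9)
  row 0: subtract 11×row2 = (1, 0, 0, 4)
  row 1: subtract 7×row2 = (0, 1, 0, 9)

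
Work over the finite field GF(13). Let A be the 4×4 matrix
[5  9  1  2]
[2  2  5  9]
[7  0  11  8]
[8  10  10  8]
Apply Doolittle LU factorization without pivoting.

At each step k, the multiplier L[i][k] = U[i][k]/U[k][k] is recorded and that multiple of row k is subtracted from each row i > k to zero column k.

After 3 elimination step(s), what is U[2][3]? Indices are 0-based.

U[2][3] = 4

Step 1: pivot at (0,0) is 5.
  row1 ← row1 − (3)·row0  ⇒  L[1][0]=3, U row1=(0, 1, 2, 3)
  row2 ← row2 − (4)·row0  ⇒  L[2][0]=4, U row2=(0, 3, 7, 0)
  row3 ← row3 − (12)·row0  ⇒  L[3][0]=12, U row3=(0, 6, 11, 10)
Step 2: pivot at (1,1) is 1.
  row2 ← row2 − (3)·row1  ⇒  L[2][1]=3, U row2=(0, 0, 1, 4)
  row3 ← row3 − (6)·row1  ⇒  L[3][1]=6, U row3=(0, 0, 12, 5)
Step 3: pivot at (2,2) is 1.
  row3 ← row3 − (12)·row2  ⇒  L[3][2]=12, U row3=(0, 0, 0, 9)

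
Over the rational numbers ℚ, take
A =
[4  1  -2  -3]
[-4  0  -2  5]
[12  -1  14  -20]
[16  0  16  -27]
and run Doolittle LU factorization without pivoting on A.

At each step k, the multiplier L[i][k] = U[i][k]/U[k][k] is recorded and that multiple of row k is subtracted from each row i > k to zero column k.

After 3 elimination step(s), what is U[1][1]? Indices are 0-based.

U[1][1] = 1

[col 0] pivot 4
  R1 -= -1*R0 → (0, 1, -4, 2)  (L[1][0] := -1)
  R2 -= 3*R0 → (0, -4, 20, -11)  (L[2][0] := 3)
  R3 -= 4*R0 → (0, -4, 24, -15)  (L[3][0] := 4)
[col 1] pivot 1
  R2 -= -4*R1 → (0, 0, 4, -3)  (L[2][1] := -4)
  R3 -= -4*R1 → (0, 0, 8, -7)  (L[3][1] := -4)
[col 2] pivot 4
  R3 -= 2*R2 → (0, 0, 0, -1)  (L[3][2] := 2)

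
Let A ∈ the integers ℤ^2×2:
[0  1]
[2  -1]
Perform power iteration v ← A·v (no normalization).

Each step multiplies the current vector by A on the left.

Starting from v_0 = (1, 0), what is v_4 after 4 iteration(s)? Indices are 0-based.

v_0 = (1, 0).
v_1 = A·v_0 = (0, 2).
v_2 = A·v_1 = (2, -2).
v_3 = A·v_2 = (-2, 6).
v_4 = A·v_3 = (6, -10).

v_4 = (6, -10)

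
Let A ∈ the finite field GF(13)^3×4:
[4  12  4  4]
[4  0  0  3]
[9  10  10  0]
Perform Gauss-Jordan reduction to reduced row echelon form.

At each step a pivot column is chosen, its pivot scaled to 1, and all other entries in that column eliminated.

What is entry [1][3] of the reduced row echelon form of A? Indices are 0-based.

pivot(0,0)=4: scale R0 → (1, 3, 1, 1)
  clear (1,0): R1 −= (4)R0 → (0, 1, 9, 12)
  clear (2,0): R2 −= (9)R0 → (0, 9, 1, 4)
pivot(1,1)=1: scale R1 → (0, 1, 9, 12)
  clear (0,1): R0 −= (3)R1 → (1, 0, 0, 4)
  clear (2,1): R2 −= (9)R1 → (0, 0, 11, 0)
pivot(2,2)=11: scale R2 → (0, 0, 1, 0)
  clear (1,2): R1 −= (9)R2 → (0, 1, 0, 12)

M[1][3] = 12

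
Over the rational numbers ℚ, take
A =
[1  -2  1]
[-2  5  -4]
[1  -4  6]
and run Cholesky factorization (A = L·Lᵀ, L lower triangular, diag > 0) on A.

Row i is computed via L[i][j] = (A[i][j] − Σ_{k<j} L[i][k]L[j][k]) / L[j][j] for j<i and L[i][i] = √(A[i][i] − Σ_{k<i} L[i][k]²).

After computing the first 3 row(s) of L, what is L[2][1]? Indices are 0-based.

L[2][1] = -2

Step 1: L[0][0] = √(1) = 1.
  L[1][0] = (-2) / L[0][0] = -2.
Step 2: L[1][1] = √(1) = 1.
  L[2][0] = (1) / L[0][0] = 1.
  L[2][1] = (-2) / L[1][1] = -2.
Step 3: L[2][2] = √(1) = 1.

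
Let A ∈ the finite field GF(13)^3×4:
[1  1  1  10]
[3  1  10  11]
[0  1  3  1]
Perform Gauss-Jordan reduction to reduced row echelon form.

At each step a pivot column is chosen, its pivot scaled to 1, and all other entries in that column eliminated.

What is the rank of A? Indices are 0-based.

[1] R0 /= 1  ⇒  (1, 1, 1, 10)
     R1 -= 3·R0  ⇒  (0, 11, 7, 7)
[2] R1 /= 11  ⇒  (0, 1, 3, 3)
     R0 -= 1·R1  ⇒  (1, 0, 11, 7)
     R2 -= 1·R1  ⇒  (0, 0, 0, 11)
column 2 empty below row 2
[3] R2 /= 11  ⇒  (0, 0, 0, 1)
     R0 -= 7·R2  ⇒  (1, 0, 11, 0)
     R1 -= 3·R2  ⇒  (0, 1, 3, 0)

rank = 3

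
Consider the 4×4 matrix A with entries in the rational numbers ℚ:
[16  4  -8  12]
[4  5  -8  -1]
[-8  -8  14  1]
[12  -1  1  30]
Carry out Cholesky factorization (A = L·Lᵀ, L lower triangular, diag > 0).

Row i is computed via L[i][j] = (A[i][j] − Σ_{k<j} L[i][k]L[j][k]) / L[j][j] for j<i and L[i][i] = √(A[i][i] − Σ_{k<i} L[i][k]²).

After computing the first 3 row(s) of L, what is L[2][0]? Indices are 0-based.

Step 1: L[0][0] = √(16) = 4.
  L[1][0] = (4) / L[0][0] = 1.
Step 2: L[1][1] = √(4) = 2.
  L[2][0] = (-8) / L[0][0] = -2.
  L[2][1] = (-6) / L[1][1] = -3.
Step 3: L[2][2] = √(1) = 1.

L[2][0] = -2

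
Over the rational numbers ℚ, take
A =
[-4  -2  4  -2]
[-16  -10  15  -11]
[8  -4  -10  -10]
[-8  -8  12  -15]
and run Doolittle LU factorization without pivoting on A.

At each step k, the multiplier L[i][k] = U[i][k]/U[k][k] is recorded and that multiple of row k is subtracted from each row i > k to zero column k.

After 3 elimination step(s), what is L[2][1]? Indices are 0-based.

L[2][1] = 4

Step 1: pivot at (0,0) is -4.
  row1 ← row1 − (4)·row0  ⇒  L[1][0]=4, U row1=(0, -2, -1, -3)
  row2 ← row2 − (-2)·row0  ⇒  L[2][0]=-2, U row2=(0, -8, -2, -14)
  row3 ← row3 − (2)·row0  ⇒  L[3][0]=2, U row3=(0, -4, 4, -11)
Step 2: pivot at (1,1) is -2.
  row2 ← row2 − (4)·row1  ⇒  L[2][1]=4, U row2=(0, 0, 2, -2)
  row3 ← row3 − (2)·row1  ⇒  L[3][1]=2, U row3=(0, 0, 6, -5)
Step 3: pivot at (2,2) is 2.
  row3 ← row3 − (3)·row2  ⇒  L[3][2]=3, U row3=(0, 0, 0, 1)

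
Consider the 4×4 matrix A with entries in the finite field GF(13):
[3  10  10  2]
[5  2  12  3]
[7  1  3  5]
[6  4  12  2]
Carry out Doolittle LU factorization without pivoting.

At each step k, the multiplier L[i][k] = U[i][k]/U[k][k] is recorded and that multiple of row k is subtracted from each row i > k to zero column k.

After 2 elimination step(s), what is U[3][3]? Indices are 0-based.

U[3][3] = 9

[col 0] pivot 3
  R1 -= 6*R0 → (0, 7, 4, 4)  (L[1][0] := 6)
  R2 -= 11*R0 → (0, 8, 10, 9)  (L[2][0] := 11)
  R3 -= 2*R0 → (0, 10, 5, 11)  (L[3][0] := 2)
[col 1] pivot 7
  R2 -= 3*R1 → (0, 0, 11, 10)  (L[2][1] := 3)
  R3 -= 7*R1 → (0, 0, 3, 9)  (L[3][1] := 7)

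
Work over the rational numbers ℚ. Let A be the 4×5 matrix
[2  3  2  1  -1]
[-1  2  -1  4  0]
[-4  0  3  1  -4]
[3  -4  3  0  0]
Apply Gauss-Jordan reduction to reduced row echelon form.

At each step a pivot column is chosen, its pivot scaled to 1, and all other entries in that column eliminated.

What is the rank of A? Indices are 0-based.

rank = 4

pivot(0,0)=2: scale R0 → (1, 3/2, 1, 1/2, -1/2)
  clear (1,0): R1 −= (-1)R0 → (0, 7/2, 0, 9/2, -1/2)
  clear (2,0): R2 −= (-4)R0 → (0, 6, 7, 3, -6)
  clear (3,0): R3 −= (3)R0 → (0, -17/2, 0, -3/2, 3/2)
pivot(1,1)=7/2: scale R1 → (0, 1, 0, 9/7, -1/7)
  clear (0,1): R0 −= (3/2)R1 → (1, 0, 1, -10/7, -2/7)
  clear (2,1): R2 −= (6)R1 → (0, 0, 7, -33/7, -36/7)
  clear (3,1): R3 −= (-17/2)R1 → (0, 0, 0, 66/7, 2/7)
pivot(2,2)=7: scale R2 → (0, 0, 1, -33/49, -36/49)
  clear (0,2): R0 −= (1)R2 → (1, 0, 0, -37/49, 22/49)
pivot(3,3)=66/7: scale R3 → (0, 0, 0, 1, 1/33)
  clear (0,3): R0 −= (-37/49)R3 → (1, 0, 0, 0, 109/231)
  clear (1,3): R1 −= (9/7)R3 → (0, 1, 0, 0, -2/11)
  clear (2,3): R2 −= (-33/49)R3 → (0, 0, 1, 0, -5/7)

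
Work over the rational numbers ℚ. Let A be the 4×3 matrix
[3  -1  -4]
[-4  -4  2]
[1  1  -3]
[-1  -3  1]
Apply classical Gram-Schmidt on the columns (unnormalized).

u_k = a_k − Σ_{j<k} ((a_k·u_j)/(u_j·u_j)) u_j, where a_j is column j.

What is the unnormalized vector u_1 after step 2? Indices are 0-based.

u_1 = (-26/9, -40/27, 10/27, -64/27)

Step 1: u_0 = a_0 = (3, -4, 1, -1).
Step 2: u_1 = a_1 − (17/27)·u_0 = (-26/9, -40/27, 10/27, -64/27).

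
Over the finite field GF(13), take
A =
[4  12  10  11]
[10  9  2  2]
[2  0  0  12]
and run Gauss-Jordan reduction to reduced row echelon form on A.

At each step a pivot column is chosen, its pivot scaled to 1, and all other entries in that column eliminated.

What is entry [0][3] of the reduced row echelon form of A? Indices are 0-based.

[1] R0 /= 4  ⇒  (1, 3, 9, 6)
     R1 -= 10·R0  ⇒  (0, 5, 3, 7)
     R2 -= 2·R0  ⇒  (0, 7, 8, 0)
[2] R1 /= 5  ⇒  (0, 1, 11, 4)
     R0 -= 3·R1  ⇒  (1, 0, 2, 7)
     R2 -= 7·R1  ⇒  (0, 0, 9, 11)
[3] R2 /= 9  ⇒  (0, 0, 1, 7)
     R0 -= 2·R2  ⇒  (1, 0, 0, 6)
     R1 -= 11·R2  ⇒  (0, 1, 0, 5)

M[0][3] = 6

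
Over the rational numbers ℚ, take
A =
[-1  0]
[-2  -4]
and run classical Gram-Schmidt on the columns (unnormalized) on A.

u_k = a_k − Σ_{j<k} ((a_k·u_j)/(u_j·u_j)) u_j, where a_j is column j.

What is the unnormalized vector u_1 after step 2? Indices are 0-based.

u_1 = (8/5, -4/5)

Step 1: u_0 = a_0 = (-1, -2).
Step 2: u_1 = a_1 − (8/5)·u_0 = (8/5, -4/5).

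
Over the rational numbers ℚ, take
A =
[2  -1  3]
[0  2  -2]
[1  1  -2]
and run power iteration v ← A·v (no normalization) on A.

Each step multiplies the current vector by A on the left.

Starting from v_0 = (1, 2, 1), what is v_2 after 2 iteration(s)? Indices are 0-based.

v_2 = (7, 2, 3)

v_0 = (1, 2, 1).
v_1 = A·v_0 = (3, 2, 1).
v_2 = A·v_1 = (7, 2, 3).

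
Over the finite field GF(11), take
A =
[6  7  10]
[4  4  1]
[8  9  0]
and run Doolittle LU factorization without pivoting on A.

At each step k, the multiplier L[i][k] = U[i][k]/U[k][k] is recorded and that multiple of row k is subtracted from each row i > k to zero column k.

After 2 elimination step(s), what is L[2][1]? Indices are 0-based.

L[2][1] = 6

[col 0] pivot 6
  R1 -= 8*R0 → (0, 3, 9)  (L[1][0] := 8)
  R2 -= 5*R0 → (0, 7, 5)  (L[2][0] := 5)
[col 1] pivot 3
  R2 -= 6*R1 → (0, 0, 6)  (L[2][1] := 6)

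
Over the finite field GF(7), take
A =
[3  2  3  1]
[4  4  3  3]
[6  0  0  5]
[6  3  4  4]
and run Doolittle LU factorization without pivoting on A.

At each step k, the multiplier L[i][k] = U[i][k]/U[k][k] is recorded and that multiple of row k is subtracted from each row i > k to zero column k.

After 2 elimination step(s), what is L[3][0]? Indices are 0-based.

L[3][0] = 2

Step 1: pivot at (0,0) is 3.
  row1 ← row1 − (6)·row0  ⇒  L[1][0]=6, U row1=(0, 6, 6, 4)
  row2 ← row2 − (2)·row0  ⇒  L[2][0]=2, U row2=(0, 3, 1, 3)
  row3 ← row3 − (2)·row0  ⇒  L[3][0]=2, U row3=(0, 6, 5, 2)
Step 2: pivot at (1,1) is 6.
  row2 ← row2 − (4)·row1  ⇒  L[2][1]=4, U row2=(0, 0, 5, 1)
  row3 ← row3 − (1)·row1  ⇒  L[3][1]=1, U row3=(0, 0, 6, 5)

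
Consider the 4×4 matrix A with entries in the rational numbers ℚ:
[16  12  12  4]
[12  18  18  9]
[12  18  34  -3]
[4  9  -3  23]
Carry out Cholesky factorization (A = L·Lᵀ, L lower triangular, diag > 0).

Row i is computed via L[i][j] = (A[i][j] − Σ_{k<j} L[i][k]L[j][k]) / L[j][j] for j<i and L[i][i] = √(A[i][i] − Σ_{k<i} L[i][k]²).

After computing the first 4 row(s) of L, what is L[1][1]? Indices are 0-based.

Step 1: L[0][0] = √(16) = 4.
  L[1][0] = (12) / L[0][0] = 3.
Step 2: L[1][1] = √(9) = 3.
  L[2][0] = (12) / L[0][0] = 3.
  L[2][1] = (9) / L[1][1] = 3.
Step 3: L[2][2] = √(16) = 4.
  L[3][0] = (4) / L[0][0] = 1.
  L[3][1] = (6) / L[1][1] = 2.
  L[3][2] = (-12) / L[2][2] = -3.
Step 4: L[3][3] = √(9) = 3.

L[1][1] = 3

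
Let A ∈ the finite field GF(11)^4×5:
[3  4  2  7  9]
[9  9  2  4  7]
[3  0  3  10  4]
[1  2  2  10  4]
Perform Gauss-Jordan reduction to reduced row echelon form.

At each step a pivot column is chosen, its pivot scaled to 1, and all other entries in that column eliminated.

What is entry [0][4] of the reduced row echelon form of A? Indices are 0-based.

step 1: normalize row 0 (÷3) = (1, 5, 8, 6, 3)
  row 1: subtract 9×row0 = (0, 8, 7, 5, 2)
  row 2: subtract 3×row0 = (0, 7, 1, 3, 6)
  row 3: subtract 1×row0 = (0, 8, 5, 4, 1)
step 2: normalize row 1 (÷8) = (0, 1, 5, 2, 3)
  row 0: subtract 5×row1 = (1, 0, 5, 7, 10)
  row 2: subtract 7×row1 = (0, 0, 10, 0, 7)
  row 3: subtract 8×row1 = (0, 0, 9, 10, 10)
step 3: normalize row 2 (÷10) = (0, 0, 1, 0, 4)
  row 0: subtract 5×row2 = (1, 0, 0, 7, 1)
  row 1: subtract 5×row2 = (0, 1, 0, 2, 5)
  row 3: subtract 9×row2 = (0, 0, 0, 10, 7)
step 4: normalize row 3 (÷10) = (0, 0, 0, 1, 4)
  row 0: subtract 7×row3 = (1, 0, 0, 0, 6)
  row 1: subtract 2×row3 = (0, 1, 0, 0, 8)

M[0][4] = 6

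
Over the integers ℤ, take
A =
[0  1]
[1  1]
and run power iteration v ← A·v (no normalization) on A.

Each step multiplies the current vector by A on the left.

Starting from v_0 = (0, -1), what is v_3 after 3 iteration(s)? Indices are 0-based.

v_0 = (0, -1).
v_1 = A·v_0 = (-1, -1).
v_2 = A·v_1 = (-1, -2).
v_3 = A·v_2 = (-2, -3).

v_3 = (-2, -3)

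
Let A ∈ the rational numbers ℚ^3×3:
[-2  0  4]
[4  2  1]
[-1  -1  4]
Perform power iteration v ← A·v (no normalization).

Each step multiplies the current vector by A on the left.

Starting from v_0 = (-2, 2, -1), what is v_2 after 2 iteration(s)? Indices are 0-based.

v_2 = (-16, -14, -11)

v_0 = (-2, 2, -1).
v_1 = A·v_0 = (0, -5, -4).
v_2 = A·v_1 = (-16, -14, -11).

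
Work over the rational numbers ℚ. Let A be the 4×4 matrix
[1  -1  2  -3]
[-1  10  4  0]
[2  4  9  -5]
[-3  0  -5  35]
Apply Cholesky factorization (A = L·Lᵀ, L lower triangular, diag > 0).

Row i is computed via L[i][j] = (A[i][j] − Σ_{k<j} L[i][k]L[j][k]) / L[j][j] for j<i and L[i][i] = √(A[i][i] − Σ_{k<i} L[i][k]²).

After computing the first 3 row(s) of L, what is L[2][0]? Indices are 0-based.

Step 1: L[0][0] = √(1) = 1.
  L[1][0] = (-1) / L[0][0] = -1.
Step 2: L[1][1] = √(9) = 3.
  L[2][0] = (2) / L[0][0] = 2.
  L[2][1] = (6) / L[1][1] = 2.
Step 3: L[2][2] = √(1) = 1.

L[2][0] = 2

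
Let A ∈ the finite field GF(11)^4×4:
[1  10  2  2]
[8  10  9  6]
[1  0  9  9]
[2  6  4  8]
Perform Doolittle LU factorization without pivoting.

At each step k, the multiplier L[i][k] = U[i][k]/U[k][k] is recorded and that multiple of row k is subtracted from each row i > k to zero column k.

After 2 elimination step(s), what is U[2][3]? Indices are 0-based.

Step 1: pivot at (0,0) is 1.
  row1 ← row1 − (8)·row0  ⇒  L[1][0]=8, U row1=(0, 7, 4, 1)
  row2 ← row2 − (1)·row0  ⇒  L[2][0]=1, U row2=(0, 1, 7, 7)
  row3 ← row3 − (2)·row0  ⇒  L[3][0]=2, U row3=(0, 8, 0, 4)
Step 2: pivot at (1,1) is 7.
  row2 ← row2 − (8)·row1  ⇒  L[2][1]=8, U row2=(0, 0, 8, 10)
  row3 ← row3 − (9)·row1  ⇒  L[3][1]=9, U row3=(0, 0, 8, 6)

U[2][3] = 10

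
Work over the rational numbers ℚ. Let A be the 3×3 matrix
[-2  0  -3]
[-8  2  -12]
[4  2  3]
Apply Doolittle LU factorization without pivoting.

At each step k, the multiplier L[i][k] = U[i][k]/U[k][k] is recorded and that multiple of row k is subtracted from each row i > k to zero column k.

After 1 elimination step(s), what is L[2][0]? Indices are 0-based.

L[2][0] = -2

Step 1: pivot at (0,0) is -2.
  row1 ← row1 − (4)·row0  ⇒  L[1][0]=4, U row1=(0, 2, 0)
  row2 ← row2 − (-2)·row0  ⇒  L[2][0]=-2, U row2=(0, 2, -3)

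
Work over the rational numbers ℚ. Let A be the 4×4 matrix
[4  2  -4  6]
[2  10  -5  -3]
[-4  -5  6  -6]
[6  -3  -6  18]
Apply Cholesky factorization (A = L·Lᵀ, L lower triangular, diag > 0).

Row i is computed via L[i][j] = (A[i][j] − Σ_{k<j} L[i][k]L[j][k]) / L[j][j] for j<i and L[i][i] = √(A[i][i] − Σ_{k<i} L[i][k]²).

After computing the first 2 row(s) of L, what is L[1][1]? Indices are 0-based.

L[1][1] = 3

Step 1: L[0][0] = √(4) = 2.
  L[1][0] = (2) / L[0][0] = 1.
Step 2: L[1][1] = √(9) = 3.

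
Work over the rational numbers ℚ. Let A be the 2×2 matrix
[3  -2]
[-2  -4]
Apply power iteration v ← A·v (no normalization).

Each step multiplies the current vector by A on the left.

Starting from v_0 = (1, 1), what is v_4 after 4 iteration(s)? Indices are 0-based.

v_4 = (239, 470)

v_0 = (1, 1).
v_1 = A·v_0 = (1, -6).
v_2 = A·v_1 = (15, 22).
v_3 = A·v_2 = (1, -118).
v_4 = A·v_3 = (239, 470).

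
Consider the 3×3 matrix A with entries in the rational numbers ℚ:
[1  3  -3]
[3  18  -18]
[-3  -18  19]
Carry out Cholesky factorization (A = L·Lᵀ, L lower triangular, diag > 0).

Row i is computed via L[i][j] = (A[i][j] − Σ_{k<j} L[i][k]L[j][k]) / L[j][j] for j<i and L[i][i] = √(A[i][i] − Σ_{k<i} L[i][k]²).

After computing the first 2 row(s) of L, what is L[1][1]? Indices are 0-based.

Step 1: L[0][0] = √(1) = 1.
  L[1][0] = (3) / L[0][0] = 3.
Step 2: L[1][1] = √(9) = 3.

L[1][1] = 3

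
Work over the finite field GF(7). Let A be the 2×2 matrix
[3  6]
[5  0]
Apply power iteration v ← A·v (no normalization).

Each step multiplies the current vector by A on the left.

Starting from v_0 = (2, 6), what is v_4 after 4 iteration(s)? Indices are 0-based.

v_4 = (2, 4)

v_0 = (2, 6).
v_1 = A·v_0 = (0, 3).
v_2 = A·v_1 = (4, 0).
v_3 = A·v_2 = (5, 6).
v_4 = A·v_3 = (2, 4).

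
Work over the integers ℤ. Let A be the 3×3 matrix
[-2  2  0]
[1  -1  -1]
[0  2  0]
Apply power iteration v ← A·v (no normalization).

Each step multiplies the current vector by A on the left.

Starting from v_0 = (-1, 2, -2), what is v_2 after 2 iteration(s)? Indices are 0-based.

v_0 = (-1, 2, -2).
v_1 = A·v_0 = (6, -1, 4).
v_2 = A·v_1 = (-14, 3, -2).

v_2 = (-14, 3, -2)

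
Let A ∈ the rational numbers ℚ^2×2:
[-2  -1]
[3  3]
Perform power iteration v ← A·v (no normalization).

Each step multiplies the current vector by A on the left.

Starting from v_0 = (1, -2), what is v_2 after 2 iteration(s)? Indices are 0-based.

v_0 = (1, -2).
v_1 = A·v_0 = (0, -3).
v_2 = A·v_1 = (3, -9).

v_2 = (3, -9)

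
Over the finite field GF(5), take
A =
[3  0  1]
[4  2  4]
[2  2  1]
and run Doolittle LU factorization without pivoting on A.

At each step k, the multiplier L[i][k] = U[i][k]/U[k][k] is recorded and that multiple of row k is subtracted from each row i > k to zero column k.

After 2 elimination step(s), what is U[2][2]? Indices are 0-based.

[col 0] pivot 3
  R1 -= 3*R0 → (0, 2, 1)  (L[1][0] := 3)
  R2 -= 4*R0 → (0, 2, 2)  (L[2][0] := 4)
[col 1] pivot 2
  R2 -= 1*R1 → (0, 0, 1)  (L[2][1] := 1)

U[2][2] = 1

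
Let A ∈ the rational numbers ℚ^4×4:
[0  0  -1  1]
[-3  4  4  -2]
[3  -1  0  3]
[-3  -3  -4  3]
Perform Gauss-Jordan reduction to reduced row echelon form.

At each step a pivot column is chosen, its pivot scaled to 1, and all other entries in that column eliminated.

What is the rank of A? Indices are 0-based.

[1] R0 <-> R1
[1] R0 /= -3  ⇒  (1, -4/3, -4/3, 2/3)
     R2 -= 3·R0  ⇒  (0, 3, 4, 1)
     R3 -= -3·R0  ⇒  (0, -7, -8, 5)
[2] R1 <-> R2
[2] R1 /= 3  ⇒  (0, 1, 4/3, 1/3)
     R0 -= -4/3·R1  ⇒  (1, 0, 4/9, 10/9)
     R3 -= -7·R1  ⇒  (0, 0, 4/3, 22/3)
[3] R2 /= -1  ⇒  (0, 0, 1, -1)
     R0 -= 4/9·R2  ⇒  (1, 0, 0, 14/9)
     R1 -= 4/3·R2  ⇒  (0, 1, 0, 5/3)
     R3 -= 4/3·R2  ⇒  (0, 0, 0, 26/3)
[4] R3 /= 26/3  ⇒  (0, 0, 0, 1)
     R0 -= 14/9·R3  ⇒  (1, 0, 0, 0)
     R1 -= 5/3·R3  ⇒  (0, 1, 0, 0)
     R2 -= -1·R3  ⇒  (0, 0, 1, 0)

rank = 4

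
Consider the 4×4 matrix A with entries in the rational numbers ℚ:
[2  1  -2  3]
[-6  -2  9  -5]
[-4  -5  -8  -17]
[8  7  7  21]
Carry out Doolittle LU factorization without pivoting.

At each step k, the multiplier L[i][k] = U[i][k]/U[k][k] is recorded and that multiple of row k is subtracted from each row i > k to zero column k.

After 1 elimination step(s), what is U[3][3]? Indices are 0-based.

Step 1: pivot at (0,0) is 2.
  row1 ← row1 − (-3)·row0  ⇒  L[1][0]=-3, U row1=(0, 1, 3, 4)
  row2 ← row2 − (-2)·row0  ⇒  L[2][0]=-2, U row2=(0, -3, -12, -11)
  row3 ← row3 − (4)·row0  ⇒  L[3][0]=4, U row3=(0, 3, 15, 9)

U[3][3] = 9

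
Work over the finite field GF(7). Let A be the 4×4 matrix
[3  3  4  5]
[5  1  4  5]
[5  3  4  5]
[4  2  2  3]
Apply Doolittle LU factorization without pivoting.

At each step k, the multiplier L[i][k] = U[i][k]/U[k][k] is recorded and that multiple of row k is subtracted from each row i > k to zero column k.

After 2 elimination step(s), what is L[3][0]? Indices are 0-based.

L[3][0] = 6

k=0: U[0][0]=3
  eliminate (1,0): mult=4, new row 1: (0, 3, 2, 6); set L[1][0]=4
  eliminate (2,0): mult=4, new row 2: (0, 5, 2, 6); set L[2][0]=4
  eliminate (3,0): mult=6, new row 3: (0, 5, 6, 1); set L[3][0]=6
k=1: U[1][1]=3
  eliminate (2,1): mult=4, new row 2: (0, 0, 1, 3); set L[2][1]=4
  eliminate (3,1): mult=4, new row 3: (0, 0, 5, 5); set L[3][1]=4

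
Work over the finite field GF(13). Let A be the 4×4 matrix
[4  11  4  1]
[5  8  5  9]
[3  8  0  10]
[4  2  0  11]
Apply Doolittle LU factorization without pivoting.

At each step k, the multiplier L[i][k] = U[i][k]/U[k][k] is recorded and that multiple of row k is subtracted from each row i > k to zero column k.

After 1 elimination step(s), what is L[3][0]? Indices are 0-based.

L[3][0] = 1

[col 0] pivot 4
  R1 -= 11*R0 → (0, 4, 0, 11)  (L[1][0] := 11)
  R2 -= 4*R0 → (0, 3, 10, 6)  (L[2][0] := 4)
  R3 -= 1*R0 → (0, 4, 9, 10)  (L[3][0] := 1)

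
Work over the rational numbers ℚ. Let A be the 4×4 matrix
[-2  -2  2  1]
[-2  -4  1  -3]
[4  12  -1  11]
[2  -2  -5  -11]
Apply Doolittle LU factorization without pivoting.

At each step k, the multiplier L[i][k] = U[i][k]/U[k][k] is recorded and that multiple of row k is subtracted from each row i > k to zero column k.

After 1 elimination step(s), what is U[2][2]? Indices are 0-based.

[col 0] pivot -2
  R1 -= 1*R0 → (0, -2, -1, -4)  (L[1][0] := 1)
  R2 -= -2*R0 → (0, 8, 3, 13)  (L[2][0] := -2)
  R3 -= -1*R0 → (0, -4, -3, -10)  (L[3][0] := -1)

U[2][2] = 3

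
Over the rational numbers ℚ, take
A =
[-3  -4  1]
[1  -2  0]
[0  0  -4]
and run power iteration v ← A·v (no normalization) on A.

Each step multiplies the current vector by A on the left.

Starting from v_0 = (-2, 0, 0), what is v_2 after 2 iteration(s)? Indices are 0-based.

v_2 = (-10, 10, 0)

v_0 = (-2, 0, 0).
v_1 = A·v_0 = (6, -2, 0).
v_2 = A·v_1 = (-10, 10, 0).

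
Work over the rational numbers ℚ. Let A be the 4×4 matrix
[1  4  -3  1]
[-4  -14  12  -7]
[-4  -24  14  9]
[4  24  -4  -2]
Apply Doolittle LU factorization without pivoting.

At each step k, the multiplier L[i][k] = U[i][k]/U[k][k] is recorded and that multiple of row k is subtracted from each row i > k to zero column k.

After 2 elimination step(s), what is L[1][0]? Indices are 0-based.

L[1][0] = -4

[col 0] pivot 1
  R1 -= -4*R0 → (0, 2, 0, -3)  (L[1][0] := -4)
  R2 -= -4*R0 → (0, -8, 2, 13)  (L[2][0] := -4)
  R3 -= 4*R0 → (0, 8, 8, -6)  (L[3][0] := 4)
[col 1] pivot 2
  R2 -= -4*R1 → (0, 0, 2, 1)  (L[2][1] := -4)
  R3 -= 4*R1 → (0, 0, 8, 6)  (L[3][1] := 4)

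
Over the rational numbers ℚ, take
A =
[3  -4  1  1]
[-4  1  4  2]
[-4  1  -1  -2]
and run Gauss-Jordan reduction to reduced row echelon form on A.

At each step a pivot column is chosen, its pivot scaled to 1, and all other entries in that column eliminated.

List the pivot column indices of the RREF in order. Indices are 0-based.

step 1: normalize row 0 (÷3) = (1, -4/3, 1/3, 1/3)
  row 1: subtract -4×row0 = (0, -13/3, 16/3, 10/3)
  row 2: subtract -4×row0 = (0, -13/3, 1/3, -2/3)
step 2: normalize row 1 (÷-13/3) = (0, 1, -16/13, -10/13)
  row 0: subtract -4/3×row1 = (1, 0, -17/13, -9/13)
  row 2: subtract -13/3×row1 = (0, 0, -5, -4)
step 3: normalize row 2 (÷-5) = (0, 0, 1, 4/5)
  row 0: subtract -17/13×row2 = (1, 0, 0, 23/65)
  row 1: subtract -16/13×row2 = (0, 1, 0, 14/65)

pivot columns: 0, 1, 2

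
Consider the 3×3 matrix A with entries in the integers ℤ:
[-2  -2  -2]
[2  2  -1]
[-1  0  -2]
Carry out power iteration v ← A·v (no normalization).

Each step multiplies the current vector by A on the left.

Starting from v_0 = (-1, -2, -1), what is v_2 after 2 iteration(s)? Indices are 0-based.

v_0 = (-1, -2, -1).
v_1 = A·v_0 = (8, -5, 3).
v_2 = A·v_1 = (-12, 3, -14).

v_2 = (-12, 3, -14)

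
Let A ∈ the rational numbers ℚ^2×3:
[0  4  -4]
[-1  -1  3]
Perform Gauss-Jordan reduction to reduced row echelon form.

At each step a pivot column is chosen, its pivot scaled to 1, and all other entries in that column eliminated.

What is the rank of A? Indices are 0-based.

rank = 2

pivot(0,0): swap R0↔R1
pivot(0,0)=-1: scale R0 → (1, 1, -3)
pivot(1,1)=4: scale R1 → (0, 1, -1)
  clear (0,1): R0 −= (1)R1 → (1, 0, -2)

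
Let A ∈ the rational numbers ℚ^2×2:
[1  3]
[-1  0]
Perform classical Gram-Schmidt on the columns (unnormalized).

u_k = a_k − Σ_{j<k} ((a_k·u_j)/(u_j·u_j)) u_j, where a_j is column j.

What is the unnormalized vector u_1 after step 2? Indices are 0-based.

u_1 = (3/2, 3/2)

Step 1: u_0 = a_0 = (1, -1).
Step 2: u_1 = a_1 − (3/2)·u_0 = (3/2, 3/2).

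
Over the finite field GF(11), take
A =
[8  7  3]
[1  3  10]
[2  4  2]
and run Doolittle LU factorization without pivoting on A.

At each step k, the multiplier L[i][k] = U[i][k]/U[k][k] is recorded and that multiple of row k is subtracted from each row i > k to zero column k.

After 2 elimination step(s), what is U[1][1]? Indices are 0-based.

U[1][1] = 9

Step 1: pivot at (0,0) is 8.
  row1 ← row1 − (7)·row0  ⇒  L[1][0]=7, U row1=(0, 9, 0)
  row2 ← row2 − (3)·row0  ⇒  L[2][0]=3, U row2=(0, 5, 4)
Step 2: pivot at (1,1) is 9.
  row2 ← row2 − (3)·row1  ⇒  L[2][1]=3, U row2=(0, 0, 4)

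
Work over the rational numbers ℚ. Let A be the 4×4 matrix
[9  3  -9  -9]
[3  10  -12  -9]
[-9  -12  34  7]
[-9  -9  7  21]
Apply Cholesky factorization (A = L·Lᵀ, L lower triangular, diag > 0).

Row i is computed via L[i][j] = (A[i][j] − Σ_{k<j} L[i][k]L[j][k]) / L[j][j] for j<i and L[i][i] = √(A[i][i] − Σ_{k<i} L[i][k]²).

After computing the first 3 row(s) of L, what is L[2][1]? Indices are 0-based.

L[2][1] = -3

Step 1: L[0][0] = √(9) = 3.
  L[1][0] = (3) / L[0][0] = 1.
Step 2: L[1][1] = √(9) = 3.
  L[2][0] = (-9) / L[0][0] = -3.
  L[2][1] = (-9) / L[1][1] = -3.
Step 3: L[2][2] = √(16) = 4.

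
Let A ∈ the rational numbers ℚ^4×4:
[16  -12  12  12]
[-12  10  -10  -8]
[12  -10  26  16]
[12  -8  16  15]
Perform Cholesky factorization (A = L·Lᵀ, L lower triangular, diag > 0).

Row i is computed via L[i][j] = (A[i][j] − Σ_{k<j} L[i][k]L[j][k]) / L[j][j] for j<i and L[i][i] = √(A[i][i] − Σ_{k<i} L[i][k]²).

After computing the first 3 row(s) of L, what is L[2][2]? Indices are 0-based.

Step 1: L[0][0] = √(16) = 4.
  L[1][0] = (-12) / L[0][0] = -3.
Step 2: L[1][1] = √(1) = 1.
  L[2][0] = (12) / L[0][0] = 3.
  L[2][1] = (-1) / L[1][1] = -1.
Step 3: L[2][2] = √(16) = 4.

L[2][2] = 4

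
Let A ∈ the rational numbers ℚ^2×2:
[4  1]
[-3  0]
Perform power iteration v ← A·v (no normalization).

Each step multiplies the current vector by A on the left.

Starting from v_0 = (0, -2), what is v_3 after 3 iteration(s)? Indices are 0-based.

v_3 = (-26, 24)

v_0 = (0, -2).
v_1 = A·v_0 = (-2, 0).
v_2 = A·v_1 = (-8, 6).
v_3 = A·v_2 = (-26, 24).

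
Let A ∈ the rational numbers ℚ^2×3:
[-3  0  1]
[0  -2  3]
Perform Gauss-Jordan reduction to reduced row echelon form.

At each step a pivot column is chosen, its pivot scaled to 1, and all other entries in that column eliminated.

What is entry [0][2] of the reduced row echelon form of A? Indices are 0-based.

pivot(0,0)=-3: scale R0 → (1, 0, -1/3)
pivot(1,1)=-2: scale R1 → (0, 1, -3/2)

M[0][2] = -1/3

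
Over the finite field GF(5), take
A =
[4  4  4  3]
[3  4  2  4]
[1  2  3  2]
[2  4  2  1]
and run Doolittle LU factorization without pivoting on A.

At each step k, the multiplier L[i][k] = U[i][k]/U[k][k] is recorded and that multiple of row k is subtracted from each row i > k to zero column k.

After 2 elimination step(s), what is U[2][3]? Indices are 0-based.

[col 0] pivot 4
  R1 -= 2*R0 → (0, 1, 4, 3)  (L[1][0] := 2)
  R2 -= 4*R0 → (0, 1, 2, 0)  (L[2][0] := 4)
  R3 -= 3*R0 → (0, 2, 0, 2)  (L[3][0] := 3)
[col 1] pivot 1
  R2 -= 1*R1 → (0, 0, 3, 2)  (L[2][1] := 1)
  R3 -= 2*R1 → (0, 0, 2, 1)  (L[3][1] := 2)

U[2][3] = 2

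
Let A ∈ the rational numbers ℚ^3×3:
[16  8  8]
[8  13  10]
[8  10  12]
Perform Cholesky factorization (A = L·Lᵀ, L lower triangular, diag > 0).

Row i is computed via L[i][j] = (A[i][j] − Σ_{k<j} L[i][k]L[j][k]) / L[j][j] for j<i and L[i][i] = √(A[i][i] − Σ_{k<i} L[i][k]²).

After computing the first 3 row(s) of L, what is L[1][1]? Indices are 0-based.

L[1][1] = 3

Step 1: L[0][0] = √(16) = 4.
  L[1][0] = (8) / L[0][0] = 2.
Step 2: L[1][1] = √(9) = 3.
  L[2][0] = (8) / L[0][0] = 2.
  L[2][1] = (6) / L[1][1] = 2.
Step 3: L[2][2] = √(4) = 2.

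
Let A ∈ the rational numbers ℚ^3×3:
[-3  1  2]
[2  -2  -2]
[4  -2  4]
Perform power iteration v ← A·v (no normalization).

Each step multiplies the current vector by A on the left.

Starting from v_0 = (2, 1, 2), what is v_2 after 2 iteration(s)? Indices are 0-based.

v_0 = (2, 1, 2).
v_1 = A·v_0 = (-1, -2, 14).
v_2 = A·v_1 = (29, -26, 56).

v_2 = (29, -26, 56)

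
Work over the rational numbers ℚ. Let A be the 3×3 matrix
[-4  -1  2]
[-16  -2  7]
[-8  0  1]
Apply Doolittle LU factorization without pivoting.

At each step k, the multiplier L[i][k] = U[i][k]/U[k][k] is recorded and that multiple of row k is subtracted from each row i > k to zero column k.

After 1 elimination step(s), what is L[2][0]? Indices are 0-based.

[col 0] pivot -4
  R1 -= 4*R0 → (0, 2, -1)  (L[1][0] := 4)
  R2 -= 2*R0 → (0, 2, -3)  (L[2][0] := 2)

L[2][0] = 2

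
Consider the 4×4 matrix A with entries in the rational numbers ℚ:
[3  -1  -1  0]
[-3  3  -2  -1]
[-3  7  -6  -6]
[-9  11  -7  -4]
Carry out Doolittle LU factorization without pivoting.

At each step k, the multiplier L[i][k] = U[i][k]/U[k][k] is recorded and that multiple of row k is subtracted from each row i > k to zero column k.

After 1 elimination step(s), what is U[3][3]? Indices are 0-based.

Step 1: pivot at (0,0) is 3.
  row1 ← row1 − (-1)·row0  ⇒  L[1][0]=-1, U row1=(0, 2, -3, -1)
  row2 ← row2 − (-1)·row0  ⇒  L[2][0]=-1, U row2=(0, 6, -7, -6)
  row3 ← row3 − (-3)·row0  ⇒  L[3][0]=-3, U row3=(0, 8, -10, -4)

U[3][3] = -4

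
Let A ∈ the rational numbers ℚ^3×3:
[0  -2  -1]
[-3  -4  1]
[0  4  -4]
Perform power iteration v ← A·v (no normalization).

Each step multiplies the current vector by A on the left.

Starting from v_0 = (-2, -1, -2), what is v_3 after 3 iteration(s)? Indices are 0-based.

v_0 = (-2, -1, -2).
v_1 = A·v_0 = (4, 8, 4).
v_2 = A·v_1 = (-20, -40, 16).
v_3 = A·v_2 = (64, 236, -224).

v_3 = (64, 236, -224)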